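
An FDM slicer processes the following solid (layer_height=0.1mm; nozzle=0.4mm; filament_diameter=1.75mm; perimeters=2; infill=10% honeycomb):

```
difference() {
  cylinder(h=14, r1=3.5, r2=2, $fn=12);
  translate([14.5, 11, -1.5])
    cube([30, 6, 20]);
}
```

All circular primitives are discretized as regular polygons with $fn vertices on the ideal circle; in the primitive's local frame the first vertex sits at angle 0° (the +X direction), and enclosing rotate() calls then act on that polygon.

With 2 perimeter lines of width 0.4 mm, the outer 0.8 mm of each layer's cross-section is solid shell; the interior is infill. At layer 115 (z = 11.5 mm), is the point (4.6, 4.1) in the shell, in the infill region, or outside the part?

At z = 11.5 mm: the cone: at t=0.821 of its height the radius interpolates to r₁+(r₂−r₁)t = 2.268, giving a regular 12-gon of that circumradius; the cube at (14.5, 11) is present — its section is the full 30×6 rectangle; Subtracting the remaining from the first: starting from the cone, the 30×6 cube at (14.5, 11) misses the remaining region (no effect) — 1 connected region. Overall, the cross-section is a single solid region. The nearest boundary edge runs (1.13, 1.96)→(1.96, 1.13); distance from the point to it = 3.96 mm. The point is not inside any of the regions above, so it lies outside the cross-section (3.96 mm from the nearest boundary).

outside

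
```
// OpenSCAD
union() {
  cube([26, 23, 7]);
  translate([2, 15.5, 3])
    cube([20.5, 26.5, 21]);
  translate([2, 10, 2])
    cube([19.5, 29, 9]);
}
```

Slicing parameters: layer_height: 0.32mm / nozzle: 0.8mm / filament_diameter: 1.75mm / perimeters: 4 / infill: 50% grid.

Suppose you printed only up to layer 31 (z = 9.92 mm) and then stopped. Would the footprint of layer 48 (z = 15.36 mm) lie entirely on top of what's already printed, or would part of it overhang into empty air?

entirely on top

Compare the two slices. At z = 9.92: the cube is absent (z outside [0, 7]); the 20.5×26.5 cube at (2, 15.5) contributes its full rectangle (area 543.25 mm²); the 19.5×29 cube at (2, 10) contributes its full rectangle (area 565.50 mm²); Merging all regions: the regions partially overlap — summed areas 1108.75 mm² minus the doubly-counted overlap 458.25 mm² gives 650.50 mm² — area = 650.50 mm². At z = 15.36: the cube is absent (z outside [0, 7]); the cube at (2, 15.5) is present — its section is the full 20.5×26.5 rectangle (area 543.25 mm²); the cube at (2, 10) is absent (z outside [2, 11]); Taking the union: only the 20.5×26.5 cube at (2, 15.5) is present, so the union is just that shape — area = 543.25 mm². Checking containment: the cross-section at z = 15.36 is a subset of the cross-section at z = 9.92.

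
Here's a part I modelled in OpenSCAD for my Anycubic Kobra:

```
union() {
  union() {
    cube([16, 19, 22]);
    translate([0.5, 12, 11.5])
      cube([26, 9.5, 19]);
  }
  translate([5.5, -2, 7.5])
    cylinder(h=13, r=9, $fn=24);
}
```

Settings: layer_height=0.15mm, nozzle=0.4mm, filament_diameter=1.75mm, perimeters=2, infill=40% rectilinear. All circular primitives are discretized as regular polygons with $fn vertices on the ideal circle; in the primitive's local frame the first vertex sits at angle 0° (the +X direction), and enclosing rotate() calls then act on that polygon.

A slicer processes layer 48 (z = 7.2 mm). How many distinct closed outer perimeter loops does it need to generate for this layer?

At z = 7.2 mm: the cube (footprint 16×19) is included at this height; the cube at (0.5, 12) is not intersected at this z (z outside [11.5, 30.5]); Merging all regions: only the 16×19 cube is present, so the union is just that shape — 1 connected region; the cylinder at (5.5, -2) is not intersected at this z (z outside [7.5, 20.5]); Merging all regions: only that combined region is present, so the union is just that shape — 1 connected region. The result has 1 disconnected region.

1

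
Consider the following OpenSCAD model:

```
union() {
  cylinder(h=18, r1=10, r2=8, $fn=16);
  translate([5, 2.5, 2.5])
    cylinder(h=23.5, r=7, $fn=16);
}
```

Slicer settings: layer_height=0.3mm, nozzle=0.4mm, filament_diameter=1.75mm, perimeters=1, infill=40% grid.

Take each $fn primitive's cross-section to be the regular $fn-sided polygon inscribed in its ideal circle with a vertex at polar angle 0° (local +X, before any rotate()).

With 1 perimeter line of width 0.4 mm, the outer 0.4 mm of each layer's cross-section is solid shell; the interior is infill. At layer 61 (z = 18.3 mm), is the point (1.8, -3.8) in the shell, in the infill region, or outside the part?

At z = 18.3 mm: the cone does not reach this height (z outside [0, 18]); the r=7 cylinder at (5, 2.5) contributes a regular 16-gon of circumradius 7; Taking the union: only the r=7 cylinder at (5, 2.5) is present, so the union is just that shape — 1 connected region. Overall, the cross-section is a single solid region. The nearest boundary edge runs (0.05, -2.45)→(2.32, -3.97); distance from the point to it = 0.15 mm. The point is not inside any of the regions above, so it lies outside the cross-section (0.15 mm from the nearest boundary).

outside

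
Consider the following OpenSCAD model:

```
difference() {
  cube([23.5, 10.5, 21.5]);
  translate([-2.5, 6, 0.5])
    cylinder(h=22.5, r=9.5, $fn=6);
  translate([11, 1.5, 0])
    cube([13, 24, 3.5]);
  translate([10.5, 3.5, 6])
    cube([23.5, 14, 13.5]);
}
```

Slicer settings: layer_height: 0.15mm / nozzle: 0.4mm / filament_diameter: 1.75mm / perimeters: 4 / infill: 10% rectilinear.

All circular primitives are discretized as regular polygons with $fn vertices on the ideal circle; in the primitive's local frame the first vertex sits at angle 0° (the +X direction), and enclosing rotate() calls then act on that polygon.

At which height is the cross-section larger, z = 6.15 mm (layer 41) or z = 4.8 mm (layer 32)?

Layer 41 (z = 6.15): the cube is present — its section is the full 23.5×10.5 rectangle (area 246.75 mm²); the r=9.5 cylinder at (-2.5, 6) contributes a regular 6-gon of circumradius 9.5 (area = (6/2)·9.500²·sin(360°/6) = 234.48 mm²); the cube at (11, 1.5) is absent (z outside [0, 3.5]); the cube at (10.5, 3.5) (footprint 23.5×14) is included at this height (area 329.00 mm²); Taking the first minus the rest: starting from the 23.5×10.5 cube (246.75 mm²), the r=9.5 cylinder at (-2.5, 6) partially overlaps it — only the 57.26 mm² overlap (of its 234.48 mm²) is removed, clipping the outline; the 23.5×14 cube at (10.5, 3.5) partially overlaps it — only the 91.00 mm² overlap (of its 329.00 mm²) is removed, clipping the outline — area = 98.49 mm². So its area = 98.49 mm². Layer 32 (z = 4.8): the 23.5×10.5 cube contributes its full rectangle (area 246.75 mm²); the cylinder at (-2.5, 6): section is a regular 6-gon, circumradius r=9.5 (area = (6/2)·9.500²·sin(360°/6) = 234.48 mm²); the cube at (11, 1.5) is not intersected at this z (z outside [0, 3.5]); the cube at (10.5, 3.5) is absent (z outside [6, 19.5]); Taking the first minus the rest: starting from the 23.5×10.5 cube (246.75 mm²), the r=9.5 cylinder at (-2.5, 6) partially overlaps it — only the 57.26 mm² overlap (of its 234.48 mm²) is removed, clipping the outline — area = 189.49 mm². So its area = 189.49 mm². Layer 32 is larger (189.49 vs 98.49 mm²).

layer 32 (z = 4.8 mm)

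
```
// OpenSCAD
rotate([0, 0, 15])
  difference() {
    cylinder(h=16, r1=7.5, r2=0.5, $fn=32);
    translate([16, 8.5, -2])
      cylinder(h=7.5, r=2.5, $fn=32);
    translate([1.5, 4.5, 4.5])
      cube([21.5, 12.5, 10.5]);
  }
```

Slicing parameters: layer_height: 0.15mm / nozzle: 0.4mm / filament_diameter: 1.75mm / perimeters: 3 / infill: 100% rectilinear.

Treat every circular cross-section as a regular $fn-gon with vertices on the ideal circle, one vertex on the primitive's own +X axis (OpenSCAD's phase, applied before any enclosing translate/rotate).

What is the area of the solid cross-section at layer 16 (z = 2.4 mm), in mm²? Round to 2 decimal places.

At z = 2.4 mm: the cone contributes a regular 32-gon of circumradius 6.450 (interpolated between r1=7.5 and r2=0.5 at t=0.150) (area = (32/2)·6.450²·sin(360°/32) = 129.86 mm²); the r=2.5 cylinder at (16, 8.5) gives a regular 32-gon of circumradius 2.5 (constant along its height) (area = (32/2)·2.500²·sin(360°/32) = 19.51 mm²); the cube at (1.5, 4.5) is not intersected at this z (z outside [4.5, 15]); Taking the first minus the rest: starting from the cone (129.86 mm²), the r=2.5 cylinder at (16, 8.5) misses the remaining region (no effect) — area = 129.86 mm²; (rotated 15° about Z; rotation is an isometry so areas/perimeters/island counts are preserved). Overall, the cross-section is a single solid region. Net area = 129.86 mm².

129.86 mm²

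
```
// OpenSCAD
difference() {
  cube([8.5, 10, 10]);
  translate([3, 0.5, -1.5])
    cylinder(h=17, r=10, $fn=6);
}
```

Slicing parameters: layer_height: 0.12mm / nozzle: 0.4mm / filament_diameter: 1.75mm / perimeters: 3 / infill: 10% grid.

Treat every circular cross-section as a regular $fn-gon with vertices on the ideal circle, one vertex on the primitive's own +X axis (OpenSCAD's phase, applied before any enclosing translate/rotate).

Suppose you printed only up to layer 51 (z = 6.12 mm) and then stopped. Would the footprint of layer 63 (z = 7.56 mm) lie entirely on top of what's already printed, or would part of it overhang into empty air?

Compare the two slices. At z = 6.12: the cube is present — its section is the full 8.5×10 rectangle (area 85.00 mm²); the r=10 cylinder at (3, 0.5) contributes a regular 6-gon of circumradius 10 (area = (6/2)·10.000²·sin(360°/6) = 259.81 mm²); After the difference (first − rest): starting from the 8.5×10 cube (85.00 mm²), the r=10 cylinder at (3, 0.5) partially overlaps it — only the 77.65 mm² overlap (of its 259.81 mm²) is removed, clipping the outline — area = 7.35 mm². At z = 7.56: the 8.5×10 cube contributes its full rectangle (area 85.00 mm²); the r=10 cylinder at (3, 0.5) contributes a regular 6-gon of circumradius 10 (area = (6/2)·10.000²·sin(360°/6) = 259.81 mm²); After the difference (first − rest): starting from the 8.5×10 cube (85.00 mm²), the r=10 cylinder at (3, 0.5) partially overlaps it — only the 77.65 mm² overlap (of its 259.81 mm²) is removed, clipping the outline — area = 7.35 mm². Checking containment: the cross-section at z = 7.56 is a subset of the cross-section at z = 6.12.

entirely on top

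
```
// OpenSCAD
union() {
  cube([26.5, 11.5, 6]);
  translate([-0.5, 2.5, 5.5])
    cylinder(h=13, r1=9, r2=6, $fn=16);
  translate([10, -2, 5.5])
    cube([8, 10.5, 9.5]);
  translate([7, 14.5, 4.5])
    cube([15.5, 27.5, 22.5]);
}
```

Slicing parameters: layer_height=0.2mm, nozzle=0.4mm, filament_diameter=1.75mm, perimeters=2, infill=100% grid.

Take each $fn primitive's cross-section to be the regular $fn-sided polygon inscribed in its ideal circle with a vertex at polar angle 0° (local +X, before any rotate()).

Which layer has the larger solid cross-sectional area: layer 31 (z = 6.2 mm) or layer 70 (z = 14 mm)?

Layer 31 (z = 6.2): the cube is absent (z outside [0, 6]); the cone at (-0.5, 2.5) contributes a regular 16-gon of circumradius 8.838 (interpolated between r1=9 and r2=6 at t=0.054) (area = (16/2)·8.838²·sin(360°/16) = 239.16 mm²); the cube at (10, -2) (footprint 8×10.5) is included at this height (area 84.00 mm²); the cube at (7, 14.5) (footprint 15.5×27.5) is included at this height (area 426.25 mm²); Taking the union: the 3 present regions are separate (no shared area or edge), so areas and boundary lengths simply add and each stays a separate island — area = 749.41 mm². So its area = 749.41 mm². Layer 70 (z = 14): the cube is absent (z outside [0, 6]); the cone at (-0.5, 2.5) contributes a regular 16-gon of circumradius 7.038 (interpolated between r1=9 and r2=6 at t=0.654) (area = (16/2)·7.038²·sin(360°/16) = 151.66 mm²); the 8×10.5 cube at (10, -2) contributes its full rectangle (area 84.00 mm²); the cube at (7, 14.5) is present — its section is the full 15.5×27.5 rectangle (area 426.25 mm²); Taking the union: the 3 present regions are separate (no shared area or edge), so areas and boundary lengths simply add and each stays a separate island — area = 661.91 mm². So its area = 661.91 mm². Layer 31 is larger (749.41 vs 661.91 mm²).

layer 31 (z = 6.2 mm)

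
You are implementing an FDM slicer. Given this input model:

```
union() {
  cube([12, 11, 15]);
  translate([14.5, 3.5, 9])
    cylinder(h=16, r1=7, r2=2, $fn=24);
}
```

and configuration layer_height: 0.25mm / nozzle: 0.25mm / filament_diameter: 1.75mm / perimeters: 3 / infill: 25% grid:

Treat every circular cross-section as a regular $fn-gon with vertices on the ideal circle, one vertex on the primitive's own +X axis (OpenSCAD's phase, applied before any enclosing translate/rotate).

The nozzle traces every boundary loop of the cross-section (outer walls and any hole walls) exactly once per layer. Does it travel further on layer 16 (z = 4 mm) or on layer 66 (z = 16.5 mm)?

layer 16 (z = 4 mm)

Layer 16 (z = 4): the cube (footprint 12×11) is included at this height (perimeter 46.00 mm); the cone at (14.5, 3.5) is not intersected at this z (z outside [9, 25]); Combining (union): only the 12×11 cube is present, so the union is just that shape — boundary = 46.00 mm. So its perimeter = 46.00 mm. Layer 66 (z = 16.5): the cube does not reach this height (z outside [0, 15]); the cone at (14.5, 3.5) (r1=7→r2=2) has section circumradius 4.656 here — a regular 24-gon (perimeter = 2·24·4.656·sin(180°/24) = 29.17 mm); Merging all regions: only the cone at (14.5, 3.5) is present, so the union is just that shape — boundary = 29.17 mm. So its perimeter = 29.17 mm. Layer 16 is larger (46.00 vs 29.17 mm).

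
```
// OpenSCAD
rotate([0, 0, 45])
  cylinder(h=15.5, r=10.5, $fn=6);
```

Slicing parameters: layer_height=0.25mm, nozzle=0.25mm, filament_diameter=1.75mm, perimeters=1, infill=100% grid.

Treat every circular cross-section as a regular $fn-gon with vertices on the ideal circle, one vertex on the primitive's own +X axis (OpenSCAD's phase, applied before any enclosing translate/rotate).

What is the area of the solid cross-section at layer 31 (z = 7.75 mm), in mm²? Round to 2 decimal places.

286.44 mm²

At z = 7.75 mm: the r=10.5 cylinder gives a regular 6-gon of circumradius 10.5 (constant along its height) (area = (6/2)·10.500²·sin(360°/6) = 286.44 mm²); (whole slice rotated 45° about Z — lengths, areas and connectivity unchanged). Overall, the cross-section is a single solid region. Net area = 286.44 mm².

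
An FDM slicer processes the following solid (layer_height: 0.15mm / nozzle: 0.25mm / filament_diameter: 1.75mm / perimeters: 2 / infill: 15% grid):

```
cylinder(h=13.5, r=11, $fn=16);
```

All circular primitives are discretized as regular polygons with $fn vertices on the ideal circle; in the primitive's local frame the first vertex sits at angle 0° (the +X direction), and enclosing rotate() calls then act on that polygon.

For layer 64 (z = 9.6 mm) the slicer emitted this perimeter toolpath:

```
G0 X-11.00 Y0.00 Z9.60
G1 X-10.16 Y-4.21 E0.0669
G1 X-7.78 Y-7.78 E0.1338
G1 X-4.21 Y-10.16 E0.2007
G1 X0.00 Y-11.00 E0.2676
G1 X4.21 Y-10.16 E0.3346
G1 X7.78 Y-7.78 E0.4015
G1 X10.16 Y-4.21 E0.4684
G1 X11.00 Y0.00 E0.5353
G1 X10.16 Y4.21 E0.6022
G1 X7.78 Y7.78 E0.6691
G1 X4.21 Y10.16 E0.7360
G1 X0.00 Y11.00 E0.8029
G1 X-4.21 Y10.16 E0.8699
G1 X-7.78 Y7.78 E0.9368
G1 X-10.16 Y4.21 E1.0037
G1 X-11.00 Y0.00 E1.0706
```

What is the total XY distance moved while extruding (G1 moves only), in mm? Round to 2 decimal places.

68.67 mm

Sum the Euclidean lengths of each G1 segment: total = 68.67 mm.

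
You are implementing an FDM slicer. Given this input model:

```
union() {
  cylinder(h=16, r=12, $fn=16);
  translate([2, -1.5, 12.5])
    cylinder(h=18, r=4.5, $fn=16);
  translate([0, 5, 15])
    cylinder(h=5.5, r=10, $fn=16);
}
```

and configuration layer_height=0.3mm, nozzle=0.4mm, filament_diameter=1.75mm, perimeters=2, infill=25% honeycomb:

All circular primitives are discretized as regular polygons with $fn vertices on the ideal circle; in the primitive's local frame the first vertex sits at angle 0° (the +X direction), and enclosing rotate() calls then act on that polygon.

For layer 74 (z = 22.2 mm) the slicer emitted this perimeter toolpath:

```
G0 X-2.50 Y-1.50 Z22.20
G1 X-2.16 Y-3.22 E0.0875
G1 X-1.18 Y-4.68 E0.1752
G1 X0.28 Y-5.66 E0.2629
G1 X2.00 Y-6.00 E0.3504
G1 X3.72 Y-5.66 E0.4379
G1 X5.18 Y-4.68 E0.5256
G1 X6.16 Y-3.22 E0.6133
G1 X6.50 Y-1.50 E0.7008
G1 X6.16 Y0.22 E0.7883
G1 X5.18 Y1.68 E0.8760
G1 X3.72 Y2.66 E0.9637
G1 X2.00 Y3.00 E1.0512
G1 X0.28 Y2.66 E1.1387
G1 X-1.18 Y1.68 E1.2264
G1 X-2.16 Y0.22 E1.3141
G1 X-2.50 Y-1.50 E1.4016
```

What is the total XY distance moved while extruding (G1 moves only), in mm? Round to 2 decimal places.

Sum the Euclidean lengths of each G1 segment: total = 28.09 mm.

28.09 mm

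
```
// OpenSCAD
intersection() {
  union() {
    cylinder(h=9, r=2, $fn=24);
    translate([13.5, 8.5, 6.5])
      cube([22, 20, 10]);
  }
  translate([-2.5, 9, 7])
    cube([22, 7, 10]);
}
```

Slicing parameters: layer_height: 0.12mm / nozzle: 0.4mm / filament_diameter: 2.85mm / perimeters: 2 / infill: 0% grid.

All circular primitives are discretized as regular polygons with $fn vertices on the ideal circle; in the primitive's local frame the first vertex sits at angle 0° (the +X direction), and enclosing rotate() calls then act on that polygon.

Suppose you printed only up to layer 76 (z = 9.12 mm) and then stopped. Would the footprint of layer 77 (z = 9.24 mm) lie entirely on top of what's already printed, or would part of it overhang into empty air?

Compare the two slices. At z = 9.12: the cylinder is not intersected at this z (z outside [0, 9]); the cube at (13.5, 8.5) is present — its section is the full 22×20 rectangle (area 440.00 mm²); Merging all regions: only the 22×20 cube at (13.5, 8.5) is present, so the union is just that shape — area = 440.00 mm²; the cube at (-2.5, 9) (footprint 22×7) is included at this height (area 154.00 mm²); Keeping only the common overlap: the 22×7 cube at (-2.5, 9) partially overlaps that combined region; clipping to the common part keeps 42.00 mm² — area = 42.00 mm². At z = 9.24: the cylinder does not reach this height (z outside [0, 9]); the 22×20 cube at (13.5, 8.5) contributes its full rectangle (area 440.00 mm²); Merging all regions: only the 22×20 cube at (13.5, 8.5) is present, so the union is just that shape — area = 440.00 mm²; the cube at (-2.5, 9) is present — its section is the full 22×7 rectangle (area 154.00 mm²); Taking the intersection: the 22×7 cube at (-2.5, 9) partially overlaps that combined region; clipping to the common part keeps 42.00 mm² — area = 42.00 mm². Checking containment: the cross-section at z = 9.24 is a subset of the cross-section at z = 9.12.

entirely on top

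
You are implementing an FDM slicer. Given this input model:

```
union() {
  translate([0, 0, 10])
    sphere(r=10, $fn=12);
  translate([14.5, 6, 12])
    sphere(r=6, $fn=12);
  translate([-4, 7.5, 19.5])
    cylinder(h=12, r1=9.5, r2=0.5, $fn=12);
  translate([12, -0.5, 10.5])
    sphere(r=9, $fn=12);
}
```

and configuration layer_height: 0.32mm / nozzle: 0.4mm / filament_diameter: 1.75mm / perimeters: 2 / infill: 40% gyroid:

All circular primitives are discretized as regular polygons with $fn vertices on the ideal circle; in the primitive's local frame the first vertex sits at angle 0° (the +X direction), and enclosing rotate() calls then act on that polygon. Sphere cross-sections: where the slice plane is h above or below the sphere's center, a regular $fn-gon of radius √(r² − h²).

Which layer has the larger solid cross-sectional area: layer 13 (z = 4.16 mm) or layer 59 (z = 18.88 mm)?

Layer 13 (z = 4.16): the r=10 sphere slices to a regular 12-gon of circumradius 8.118 (√(r²−h²) with h=5.84 from center) (area = (12/2)·8.118²·sin(360°/12) = 197.68 mm²); the sphere at (14.5, 6) is absent (|z−center|=7.840 > r=6); the cone at (-4, 7.5) is not intersected at this z (z outside [19.5, 31.5]); the r=9 sphere at (12, -0.5) slices to a regular 12-gon of circumradius 6.388 (√(r²−h²) with h=6.34 from center) (area = (12/2)·6.388²·sin(360°/12) = 122.41 mm²); Merging all regions: the regions partially overlap — summed areas 320.10 mm² minus the doubly-counted overlap 10.98 mm² gives 309.12 mm² — area = 309.12 mm². So its area = 309.12 mm². Layer 59 (z = 18.88): the sphere: section is a regular 12-gon, circumradius = √(r²−h²) = √(10²−8.88²) = 4.598 (area = (12/2)·4.598²·sin(360°/12) = 63.44 mm²); the sphere at (14.5, 6) is not intersected at this z (|z−center|=6.880 > r=6); the cone at (-4, 7.5) is not intersected at this z (z outside [19.5, 31.5]); the r=9 sphere at (12, -0.5) contributes a regular 12-gon of circumradius √(9²−8.38²) = 3.283 (area = (12/2)·3.283²·sin(360°/12) = 32.33 mm²); Taking the union: the 2 present regions are separate (no shared area or edge), so areas and boundary lengths simply add and each stays a separate island — area = 95.76 mm². So its area = 95.76 mm². Layer 13 is larger (309.12 vs 95.76 mm²).

layer 13 (z = 4.16 mm)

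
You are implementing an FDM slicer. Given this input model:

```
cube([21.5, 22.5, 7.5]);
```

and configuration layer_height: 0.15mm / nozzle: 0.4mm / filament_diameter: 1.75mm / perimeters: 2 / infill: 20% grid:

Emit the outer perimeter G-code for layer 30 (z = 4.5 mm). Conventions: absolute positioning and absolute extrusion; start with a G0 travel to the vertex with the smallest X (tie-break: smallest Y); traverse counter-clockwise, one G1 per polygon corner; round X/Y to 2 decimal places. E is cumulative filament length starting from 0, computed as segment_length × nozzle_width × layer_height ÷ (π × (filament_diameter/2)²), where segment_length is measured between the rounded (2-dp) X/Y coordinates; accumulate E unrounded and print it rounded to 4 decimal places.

G0 X0.00 Y0.00 Z4.50
G1 X21.50 Y0.00 E0.5363
G1 X21.50 Y22.50 E1.0976
G1 X0.00 Y22.50 E1.6339
G1 X0.00 Y0.00 E2.1952

At z = 4.5 mm: the cube (footprint 21.5×22.5) is included at this height. The outline is a single polygon with 4 vertices. Extrusion per mm of travel: 0.4 × 0.15 / (π × 0.875²) = 0.024945. Accumulating E over each segment gives final E = 2.1952.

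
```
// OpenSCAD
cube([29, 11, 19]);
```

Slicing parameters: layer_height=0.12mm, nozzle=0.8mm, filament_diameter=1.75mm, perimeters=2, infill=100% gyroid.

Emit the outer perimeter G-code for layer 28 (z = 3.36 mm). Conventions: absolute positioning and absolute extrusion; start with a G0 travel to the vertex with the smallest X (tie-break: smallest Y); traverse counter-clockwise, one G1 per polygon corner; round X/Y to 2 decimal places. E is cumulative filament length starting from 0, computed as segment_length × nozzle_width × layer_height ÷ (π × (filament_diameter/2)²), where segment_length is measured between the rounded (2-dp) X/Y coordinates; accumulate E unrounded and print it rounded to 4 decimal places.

At z = 3.36 mm: the cube is present — its section is the full 29×11 rectangle. The outline is a single polygon with 4 vertices. Extrusion per mm of travel: 0.8 × 0.12 / (π × 0.875²) = 0.039912. Accumulating E over each segment gives final E = 3.1930.

G0 X0.00 Y0.00 Z3.36
G1 X29.00 Y0.00 E1.1575
G1 X29.00 Y11.00 E1.5965
G1 X0.00 Y11.00 E2.7539
G1 X0.00 Y0.00 E3.1930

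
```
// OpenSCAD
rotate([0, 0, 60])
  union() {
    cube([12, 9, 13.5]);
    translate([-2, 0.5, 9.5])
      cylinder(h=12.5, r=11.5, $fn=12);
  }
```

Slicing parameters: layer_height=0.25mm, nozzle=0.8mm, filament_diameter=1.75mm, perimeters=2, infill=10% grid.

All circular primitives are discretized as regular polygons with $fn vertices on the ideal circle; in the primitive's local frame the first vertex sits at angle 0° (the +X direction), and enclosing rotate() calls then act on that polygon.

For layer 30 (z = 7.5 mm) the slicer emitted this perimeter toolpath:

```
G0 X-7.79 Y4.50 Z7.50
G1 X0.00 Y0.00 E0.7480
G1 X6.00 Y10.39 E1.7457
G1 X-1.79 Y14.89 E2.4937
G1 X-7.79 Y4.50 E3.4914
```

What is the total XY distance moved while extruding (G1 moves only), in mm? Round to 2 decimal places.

41.99 mm

Sum the Euclidean lengths of each G1 segment: total = 41.99 mm.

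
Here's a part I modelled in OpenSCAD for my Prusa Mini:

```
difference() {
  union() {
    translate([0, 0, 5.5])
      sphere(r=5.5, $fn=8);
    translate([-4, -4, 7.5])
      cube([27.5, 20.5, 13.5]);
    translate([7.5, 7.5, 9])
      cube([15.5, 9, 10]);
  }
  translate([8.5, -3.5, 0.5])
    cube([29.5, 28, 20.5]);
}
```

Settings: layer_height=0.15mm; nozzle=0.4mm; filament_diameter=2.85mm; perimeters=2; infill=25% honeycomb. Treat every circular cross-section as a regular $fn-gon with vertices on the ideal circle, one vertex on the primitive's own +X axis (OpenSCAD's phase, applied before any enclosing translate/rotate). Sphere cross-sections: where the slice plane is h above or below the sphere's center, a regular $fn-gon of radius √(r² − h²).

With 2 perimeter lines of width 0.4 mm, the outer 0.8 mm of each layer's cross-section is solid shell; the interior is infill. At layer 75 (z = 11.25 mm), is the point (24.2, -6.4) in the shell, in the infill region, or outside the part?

outside

At z = 11.25 mm: the sphere is not intersected at this z (|z−center|=5.750 > r=5.5); the cube at (-4, -4) (footprint 27.5×20.5) is included at this height; the cube at (7.5, 7.5) (footprint 15.5×9) is included at this height; Combining (union): the 15.5×9 cube at (7.5, 7.5) lies entirely inside the 27.5×20.5 cube at (-4, -4), so the union is just the 27.5×20.5 cube at (-4, -4) — 1 connected region; the 29.5×28 cube at (8.5, -3.5) contributes its full rectangle; After the difference (first − rest): starting from the result so far, the 29.5×28 cube at (8.5, -3.5) partially overlaps it — only the 300.00 mm² overlap (of its 826.00 mm²) is removed, clipping the outline — 1 connected region. Overall, the cross-section is a single solid region. The nearest boundary edge runs (23.50, -4.00)→(-4.00, -4.00); distance from the point to it = 2.50 mm. The point is not inside any of the regions above, so it lies outside the cross-section (2.50 mm from the nearest boundary).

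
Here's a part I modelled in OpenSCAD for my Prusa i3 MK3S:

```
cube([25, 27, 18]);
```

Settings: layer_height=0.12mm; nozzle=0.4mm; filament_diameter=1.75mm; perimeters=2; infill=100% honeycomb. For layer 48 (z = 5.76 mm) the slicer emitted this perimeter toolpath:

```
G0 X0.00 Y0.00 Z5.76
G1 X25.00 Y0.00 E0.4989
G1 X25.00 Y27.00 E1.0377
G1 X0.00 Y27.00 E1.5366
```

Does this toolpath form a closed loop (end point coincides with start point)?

Start point (G0): (0.00, 0.00). End point (last G1): the path does not return to the start — open.

no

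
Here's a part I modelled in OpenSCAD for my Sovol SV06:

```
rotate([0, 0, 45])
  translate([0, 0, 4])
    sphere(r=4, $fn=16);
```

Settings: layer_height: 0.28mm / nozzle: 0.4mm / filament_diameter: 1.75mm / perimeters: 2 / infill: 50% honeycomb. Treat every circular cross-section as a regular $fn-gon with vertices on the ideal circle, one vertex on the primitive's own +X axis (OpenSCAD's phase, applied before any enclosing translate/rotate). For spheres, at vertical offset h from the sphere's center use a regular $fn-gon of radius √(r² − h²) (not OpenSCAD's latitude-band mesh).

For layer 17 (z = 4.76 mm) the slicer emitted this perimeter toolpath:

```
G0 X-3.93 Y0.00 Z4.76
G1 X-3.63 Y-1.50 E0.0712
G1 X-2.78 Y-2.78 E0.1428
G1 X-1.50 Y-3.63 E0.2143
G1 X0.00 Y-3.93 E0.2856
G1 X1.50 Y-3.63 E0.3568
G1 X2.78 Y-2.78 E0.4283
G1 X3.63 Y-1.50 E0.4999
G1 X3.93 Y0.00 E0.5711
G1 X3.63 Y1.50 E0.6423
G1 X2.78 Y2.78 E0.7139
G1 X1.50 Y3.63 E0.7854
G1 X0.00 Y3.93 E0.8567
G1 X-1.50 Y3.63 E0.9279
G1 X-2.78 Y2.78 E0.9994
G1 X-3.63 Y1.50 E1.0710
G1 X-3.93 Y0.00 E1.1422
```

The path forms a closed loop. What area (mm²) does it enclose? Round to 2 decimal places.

Apply the shoelace formula to the sequence of (X, Y) vertices; enclosed area = 47.27 mm².

47.27 mm²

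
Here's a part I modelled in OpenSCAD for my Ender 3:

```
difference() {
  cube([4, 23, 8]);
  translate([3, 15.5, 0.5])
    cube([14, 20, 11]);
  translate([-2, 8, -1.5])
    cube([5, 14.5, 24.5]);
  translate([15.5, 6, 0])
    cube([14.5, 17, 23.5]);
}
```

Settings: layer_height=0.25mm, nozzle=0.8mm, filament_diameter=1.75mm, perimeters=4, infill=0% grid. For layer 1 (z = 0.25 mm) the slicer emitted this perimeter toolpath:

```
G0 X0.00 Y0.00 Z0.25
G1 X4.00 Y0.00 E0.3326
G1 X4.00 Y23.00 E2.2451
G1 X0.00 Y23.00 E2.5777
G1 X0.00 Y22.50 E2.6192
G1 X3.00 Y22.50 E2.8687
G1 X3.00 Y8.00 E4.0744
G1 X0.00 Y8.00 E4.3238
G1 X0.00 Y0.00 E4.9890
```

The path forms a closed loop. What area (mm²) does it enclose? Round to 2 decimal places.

48.50 mm²

Apply the shoelace formula to the sequence of (X, Y) vertices; enclosed area = 48.50 mm².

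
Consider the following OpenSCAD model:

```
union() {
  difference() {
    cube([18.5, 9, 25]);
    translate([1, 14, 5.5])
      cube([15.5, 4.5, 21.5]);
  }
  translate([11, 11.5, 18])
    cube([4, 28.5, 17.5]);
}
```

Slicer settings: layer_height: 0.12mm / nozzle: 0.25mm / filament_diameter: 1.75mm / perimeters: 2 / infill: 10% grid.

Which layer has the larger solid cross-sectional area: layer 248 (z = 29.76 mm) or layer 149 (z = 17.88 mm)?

layer 149 (z = 17.88 mm)

Layer 248 (z = 29.76): the cube is absent (z outside [0, 25]); the cube at (1, 14) is absent (z outside [5.5, 27]); Subtracting the remaining from the first: the first operand is absent here, so nothing remains; the cube at (11, 11.5) (footprint 4×28.5) is included at this height (area 114.00 mm²); Merging all regions: only the 4×28.5 cube at (11, 11.5) is present, so the union is just that shape — area = 114.00 mm². So its area = 114.00 mm². Layer 149 (z = 17.88): the cube (footprint 18.5×9) is included at this height (area 166.50 mm²); the cube at (1, 14) is present — its section is the full 15.5×4.5 rectangle (area 69.75 mm²); Subtracting the remaining from the first: starting from the 18.5×9 cube (166.50 mm²), the 15.5×4.5 cube at (1, 14) misses the remaining region (no effect) — area = 166.50 mm²; the cube at (11, 11.5) is not intersected at this z (z outside [18, 35.5]); Merging all regions: only the result so far is present, so the union is just that shape — area = 166.50 mm². So its area = 166.50 mm². Layer 149 is larger (166.50 vs 114.00 mm²).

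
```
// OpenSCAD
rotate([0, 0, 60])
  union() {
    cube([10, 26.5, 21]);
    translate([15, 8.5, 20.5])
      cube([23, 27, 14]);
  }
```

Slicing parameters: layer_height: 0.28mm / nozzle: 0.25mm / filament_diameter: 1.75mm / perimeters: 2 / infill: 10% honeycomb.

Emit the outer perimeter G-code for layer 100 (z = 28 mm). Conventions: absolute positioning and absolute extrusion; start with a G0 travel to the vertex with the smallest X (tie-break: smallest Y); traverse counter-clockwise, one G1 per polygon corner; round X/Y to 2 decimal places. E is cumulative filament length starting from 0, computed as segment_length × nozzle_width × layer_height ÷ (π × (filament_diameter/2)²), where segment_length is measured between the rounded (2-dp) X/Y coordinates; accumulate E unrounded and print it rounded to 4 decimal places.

G0 X-23.24 Y30.74 Z28.00
G1 X0.14 Y17.24 E0.7857
G1 X11.64 Y37.16 E1.4551
G1 X-11.74 Y50.66 E2.2408
G1 X-23.24 Y30.74 E2.9102

At z = 28 mm: the cube is absent (z outside [0, 21]); the 23×27 cube at (15, 8.5) contributes its full rectangle; Merging all regions: only the 23×27 cube at (15, 8.5) is present, so the union is just that shape — 1 connected region; (whole slice rotated 60° about Z — lengths, areas and connectivity unchanged). The outline is a single polygon with 4 vertices. Extrusion per mm of travel: 0.25 × 0.28 / (π × 0.875²) = 0.029103. Accumulating E over each segment gives final E = 2.9102.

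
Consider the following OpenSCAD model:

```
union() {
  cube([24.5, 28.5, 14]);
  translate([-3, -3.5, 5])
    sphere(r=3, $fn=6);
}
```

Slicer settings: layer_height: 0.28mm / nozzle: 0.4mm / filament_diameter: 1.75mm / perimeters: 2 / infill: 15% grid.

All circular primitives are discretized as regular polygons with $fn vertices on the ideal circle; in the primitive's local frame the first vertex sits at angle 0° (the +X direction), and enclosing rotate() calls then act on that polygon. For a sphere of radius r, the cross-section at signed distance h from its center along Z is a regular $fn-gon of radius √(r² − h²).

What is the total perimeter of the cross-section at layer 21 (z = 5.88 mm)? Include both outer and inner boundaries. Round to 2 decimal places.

At z = 5.88 mm: the cube is present — its section is the full 24.5×28.5 rectangle (perimeter 106.00 mm); the r=3 sphere at (-3, -3.5) slices to a regular 6-gon of circumradius 2.868 (√(r²−h²) with h=0.88 from center) (perimeter = 2·6·2.868·sin(180°/6) = 17.21 mm); Merging all regions: the 2 present regions are separate (no shared area or edge), so areas and boundary lengths simply add and each stays a separate island — boundary = 123.21 mm. Overall, the cross-section has 2 separate islands. Total boundary length (outer) = 123.21 mm.

123.21 mm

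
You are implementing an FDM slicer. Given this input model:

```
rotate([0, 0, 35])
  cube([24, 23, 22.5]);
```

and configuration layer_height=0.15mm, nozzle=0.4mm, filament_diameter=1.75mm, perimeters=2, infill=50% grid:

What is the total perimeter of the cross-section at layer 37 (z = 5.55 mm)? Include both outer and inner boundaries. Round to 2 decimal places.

At z = 5.55 mm: the cube is present — its section is the full 24×23 rectangle (perimeter 94.00 mm); (whole slice rotated 35° about Z — lengths, areas and connectivity unchanged). Overall, the cross-section is a single solid region. Total boundary length (outer) = 94.00 mm.

94.00 mm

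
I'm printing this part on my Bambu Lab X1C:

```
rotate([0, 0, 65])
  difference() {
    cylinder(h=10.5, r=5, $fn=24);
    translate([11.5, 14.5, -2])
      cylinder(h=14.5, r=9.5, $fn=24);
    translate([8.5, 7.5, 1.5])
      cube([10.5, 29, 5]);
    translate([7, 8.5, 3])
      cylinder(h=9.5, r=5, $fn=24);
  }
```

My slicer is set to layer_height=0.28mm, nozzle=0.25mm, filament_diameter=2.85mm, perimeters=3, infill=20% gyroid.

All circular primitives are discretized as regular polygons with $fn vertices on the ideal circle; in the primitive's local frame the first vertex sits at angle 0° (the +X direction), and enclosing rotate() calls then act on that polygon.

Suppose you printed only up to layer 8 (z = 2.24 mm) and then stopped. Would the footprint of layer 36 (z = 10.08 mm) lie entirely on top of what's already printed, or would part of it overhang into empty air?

entirely on top

Compare the two slices. At z = 2.24: the r=5 cylinder contributes a regular 24-gon of circumradius 5 (area = (24/2)·5.000²·sin(360°/24) = 77.65 mm²); the r=9.5 cylinder at (11.5, 14.5) gives a regular 24-gon of circumradius 9.5 (constant along its height) (area = (24/2)·9.500²·sin(360°/24) = 280.30 mm²); the 10.5×29 cube at (8.5, 7.5) contributes its full rectangle (area 304.50 mm²); the cylinder at (7, 8.5) is absent (z outside [3, 12.5]); Subtracting the remaining from the first: starting from the r=5 cylinder (77.65 mm²), the r=9.5 cylinder at (11.5, 14.5) misses the remaining region (no effect); the 10.5×29 cube at (8.5, 7.5) misses the remaining region (no effect) — area = 77.65 mm²; (rotated 65° about Z; rotation is an isometry so areas/perimeters/island counts are preserved). At z = 10.08: the r=5 cylinder gives a regular 24-gon of circumradius 5 (constant along its height) (area = (24/2)·5.000²·sin(360°/24) = 77.65 mm²); the r=9.5 cylinder at (11.5, 14.5) gives a regular 24-gon of circumradius 9.5 (constant along its height) (area = (24/2)·9.500²·sin(360°/24) = 280.30 mm²); the cube at (8.5, 7.5) is absent (z outside [1.5, 6.5]); the cylinder at (7, 8.5): section is a regular 24-gon, circumradius r=5 (area = (24/2)·5.000²·sin(360°/24) = 77.65 mm²); After the difference (first − rest): starting from the r=5 cylinder (77.65 mm²), the r=9.5 cylinder at (11.5, 14.5) misses the remaining region (no effect); the r=5 cylinder at (7, 8.5) misses the remaining region (no effect) — area = 77.65 mm²; (rotated 65° about Z; rotation is an isometry so areas/perimeters/island counts are preserved). Checking containment: the cross-section at z = 10.08 is a subset of the cross-section at z = 2.24.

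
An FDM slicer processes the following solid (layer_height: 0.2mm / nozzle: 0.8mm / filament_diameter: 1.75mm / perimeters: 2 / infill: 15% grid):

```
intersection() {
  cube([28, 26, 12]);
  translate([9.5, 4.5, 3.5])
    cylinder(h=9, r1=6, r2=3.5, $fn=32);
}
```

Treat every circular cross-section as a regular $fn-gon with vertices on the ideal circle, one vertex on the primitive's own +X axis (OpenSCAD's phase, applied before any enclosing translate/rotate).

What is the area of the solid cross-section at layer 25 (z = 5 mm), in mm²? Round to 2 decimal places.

92.55 mm²

At z = 5 mm: the cube (footprint 28×26) is included at this height (area 728.00 mm²); the cone at (9.5, 4.5) contributes a regular 32-gon of circumradius 5.583 (interpolated between r1=6 and r2=3.5 at t=0.167) (area = (32/2)·5.583²·sin(360°/32) = 97.31 mm²); After intersecting: the cone at (9.5, 4.5) partially overlaps the 28×26 cube; clipping to the common part keeps 92.55 mm² — area = 92.55 mm². Overall, the cross-section is a single solid region. Net area = 92.55 mm².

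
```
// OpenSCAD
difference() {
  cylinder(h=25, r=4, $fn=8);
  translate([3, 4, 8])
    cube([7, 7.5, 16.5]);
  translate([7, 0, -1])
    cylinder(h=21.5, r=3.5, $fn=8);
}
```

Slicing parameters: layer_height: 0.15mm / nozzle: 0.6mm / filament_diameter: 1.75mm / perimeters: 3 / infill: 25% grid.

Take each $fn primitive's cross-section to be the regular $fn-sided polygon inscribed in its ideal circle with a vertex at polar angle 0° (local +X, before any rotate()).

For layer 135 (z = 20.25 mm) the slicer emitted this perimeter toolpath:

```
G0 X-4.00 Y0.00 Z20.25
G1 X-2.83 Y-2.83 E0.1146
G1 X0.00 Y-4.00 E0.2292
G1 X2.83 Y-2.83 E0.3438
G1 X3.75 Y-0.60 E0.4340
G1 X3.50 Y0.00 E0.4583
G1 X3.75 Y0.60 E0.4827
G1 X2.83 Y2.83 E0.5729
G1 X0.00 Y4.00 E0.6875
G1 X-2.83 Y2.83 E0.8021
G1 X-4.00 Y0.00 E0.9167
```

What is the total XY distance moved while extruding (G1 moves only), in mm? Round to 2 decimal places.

24.50 mm

Sum the Euclidean lengths of each G1 segment: total = 24.50 mm.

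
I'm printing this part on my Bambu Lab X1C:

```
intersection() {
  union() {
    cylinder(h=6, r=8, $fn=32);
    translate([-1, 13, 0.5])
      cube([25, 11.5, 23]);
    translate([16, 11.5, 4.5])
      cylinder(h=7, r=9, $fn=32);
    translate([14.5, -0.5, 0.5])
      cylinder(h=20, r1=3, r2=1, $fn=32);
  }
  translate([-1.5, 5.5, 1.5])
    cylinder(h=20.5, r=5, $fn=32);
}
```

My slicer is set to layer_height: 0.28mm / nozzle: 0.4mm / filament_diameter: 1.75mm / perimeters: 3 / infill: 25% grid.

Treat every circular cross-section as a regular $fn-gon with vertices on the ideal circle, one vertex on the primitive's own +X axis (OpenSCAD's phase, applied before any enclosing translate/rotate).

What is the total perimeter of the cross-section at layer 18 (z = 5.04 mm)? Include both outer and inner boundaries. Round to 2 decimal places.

27.50 mm

At z = 5.04 mm: the r=8 cylinder gives a regular 32-gon of circumradius 8 (constant along its height) (perimeter = 2·32·8.000·sin(180°/32) = 50.18 mm); the 25×11.5 cube at (-1, 13) contributes its full rectangle (perimeter 73.00 mm); the cylinder at (16, 11.5): section is a regular 32-gon, circumradius r=9 (perimeter = 2·32·9.000·sin(180°/32) = 56.46 mm); the cone at (14.5, -0.5) contributes a regular 32-gon of circumradius 2.546 (interpolated between r1=3 and r2=1 at t=0.227) (perimeter = 2·32·2.546·sin(180°/32) = 15.97 mm); Combining (union): the regions partially overlap (shared area 98.37 mm²), so the edge portions inside another operand are dropped and the merged outline is re-measured after clipping — boundary = 153.70 mm; the r=5 cylinder at (-1.5, 5.5) contributes a regular 32-gon of circumradius 5 (perimeter = 2·32·5.000·sin(180°/32) = 31.37 mm); After intersecting: the r=5 cylinder at (-1.5, 5.5) partially overlaps the result so far; clipping to the common part keeps 56.14 mm² — boundary = 27.50 mm. Overall, the cross-section is a single solid region. Total boundary length (outer) = 27.50 mm.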